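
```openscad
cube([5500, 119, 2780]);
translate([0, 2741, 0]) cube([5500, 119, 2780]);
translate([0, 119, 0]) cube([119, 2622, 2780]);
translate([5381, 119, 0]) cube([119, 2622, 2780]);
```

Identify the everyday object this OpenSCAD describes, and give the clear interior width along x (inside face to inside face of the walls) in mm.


A house (or room) frame. The interior width is 5262 mm.

Four 2780 mm walls enclosing a rectangle with no floor or roof — a room or house frame. Outside width is 5500 mm and wall thickness is 119 mm, so the interior width is 5500 − 2 × 119 = 5262 mm.


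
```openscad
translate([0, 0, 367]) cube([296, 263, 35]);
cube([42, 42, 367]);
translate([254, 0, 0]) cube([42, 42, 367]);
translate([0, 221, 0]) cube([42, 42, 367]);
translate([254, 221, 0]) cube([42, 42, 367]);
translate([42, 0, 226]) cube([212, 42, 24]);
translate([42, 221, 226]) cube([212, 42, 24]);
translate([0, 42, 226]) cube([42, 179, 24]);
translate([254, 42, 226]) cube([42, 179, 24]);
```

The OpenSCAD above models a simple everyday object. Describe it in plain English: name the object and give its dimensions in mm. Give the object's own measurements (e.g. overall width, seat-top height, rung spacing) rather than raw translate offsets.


A four-legged stool. The seat is a 296×263×35 mm slab whose top surface is at z = 402 mm; four square legs, each 42×42 mm in cross-section, run from the floor (z = 0) to the underside of the seat, each flush with a corner of the seat. Four stretchers, 42 mm wide and 24 mm tall, connect adjacent legs with their undersides at z = 226 mm, each running between the inner faces of the legs it joins and aligned with the legs' outer faces on the other axis.


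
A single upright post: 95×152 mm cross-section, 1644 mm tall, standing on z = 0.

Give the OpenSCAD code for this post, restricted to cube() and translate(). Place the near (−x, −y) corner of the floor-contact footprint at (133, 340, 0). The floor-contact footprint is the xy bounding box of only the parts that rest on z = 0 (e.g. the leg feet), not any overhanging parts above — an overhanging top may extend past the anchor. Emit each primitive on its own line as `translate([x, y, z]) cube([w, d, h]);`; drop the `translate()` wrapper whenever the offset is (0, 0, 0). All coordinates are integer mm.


translate([133, 340, 0]) cube([95, 152, 1644]);


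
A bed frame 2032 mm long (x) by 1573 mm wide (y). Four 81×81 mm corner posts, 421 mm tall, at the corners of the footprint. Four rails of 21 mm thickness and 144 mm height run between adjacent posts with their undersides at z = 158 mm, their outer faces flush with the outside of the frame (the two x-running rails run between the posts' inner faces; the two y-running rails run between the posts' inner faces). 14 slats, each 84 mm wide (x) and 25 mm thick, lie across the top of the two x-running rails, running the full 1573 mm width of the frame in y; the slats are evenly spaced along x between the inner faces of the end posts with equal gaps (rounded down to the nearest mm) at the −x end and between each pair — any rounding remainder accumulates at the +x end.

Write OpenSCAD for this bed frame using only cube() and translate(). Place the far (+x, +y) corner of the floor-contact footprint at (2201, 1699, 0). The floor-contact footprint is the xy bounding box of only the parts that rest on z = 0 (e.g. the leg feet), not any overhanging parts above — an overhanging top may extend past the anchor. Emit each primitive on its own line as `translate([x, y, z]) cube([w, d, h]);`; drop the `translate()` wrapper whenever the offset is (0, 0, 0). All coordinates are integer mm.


// slat z = rail_z + rail_h = 158 + 144 = 302
// slat gap = ⌊(1870 − 14·84) / 15⌋ = 46
translate([169, 126, 0]) cube([81, 81, 421]);
translate([169, 1618, 0]) cube([81, 81, 421]);
translate([2120, 126, 0]) cube([81, 81, 421]);
translate([2120, 1618, 0]) cube([81, 81, 421]);
translate([250, 126, 158]) cube([1870, 21, 144]);
translate([250, 1678, 158]) cube([1870, 21, 144]);
translate([169, 207, 158]) cube([21, 1411, 144]);
translate([2180, 207, 158]) cube([21, 1411, 144]);
translate([296, 126, 302]) cube([84, 1573, 25]);
translate([426, 126, 302]) cube([84, 1573, 25]);
translate([556, 126, 302]) cube([84, 1573, 25]);
translate([686, 126, 302]) cube([84, 1573, 25]);
translate([816, 126, 302]) cube([84, 1573, 25]);
translate([946, 126, 302]) cube([84, 1573, 25]);
translate([1076, 126, 302]) cube([84, 1573, 25]);
translate([1206, 126, 302]) cube([84, 1573, 25]);
translate([1336, 126, 302]) cube([84, 1573, 25]);
translate([1466, 126, 302]) cube([84, 1573, 25]);
translate([1596, 126, 302]) cube([84, 1573, 25]);
translate([1726, 126, 302]) cube([84, 1573, 25]);
translate([1856, 126, 302]) cube([84, 1573, 25]);
translate([1986, 126, 302]) cube([84, 1573, 25]);


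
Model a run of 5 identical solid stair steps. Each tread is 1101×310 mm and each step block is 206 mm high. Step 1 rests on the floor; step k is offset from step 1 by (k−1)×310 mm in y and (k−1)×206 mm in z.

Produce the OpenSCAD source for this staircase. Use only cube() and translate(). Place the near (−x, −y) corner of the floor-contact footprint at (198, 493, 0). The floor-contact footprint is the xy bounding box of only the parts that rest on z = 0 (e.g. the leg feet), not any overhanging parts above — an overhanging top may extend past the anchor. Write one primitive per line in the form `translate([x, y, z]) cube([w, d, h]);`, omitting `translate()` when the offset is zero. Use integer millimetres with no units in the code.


translate([198, 493, 0]) cube([1101, 310, 206]);
translate([198, 803, 206]) cube([1101, 310, 206]);
translate([198, 1113, 412]) cube([1101, 310, 206]);
translate([198, 1423, 618]) cube([1101, 310, 206]);
translate([198, 1733, 824]) cube([1101, 310, 206]);


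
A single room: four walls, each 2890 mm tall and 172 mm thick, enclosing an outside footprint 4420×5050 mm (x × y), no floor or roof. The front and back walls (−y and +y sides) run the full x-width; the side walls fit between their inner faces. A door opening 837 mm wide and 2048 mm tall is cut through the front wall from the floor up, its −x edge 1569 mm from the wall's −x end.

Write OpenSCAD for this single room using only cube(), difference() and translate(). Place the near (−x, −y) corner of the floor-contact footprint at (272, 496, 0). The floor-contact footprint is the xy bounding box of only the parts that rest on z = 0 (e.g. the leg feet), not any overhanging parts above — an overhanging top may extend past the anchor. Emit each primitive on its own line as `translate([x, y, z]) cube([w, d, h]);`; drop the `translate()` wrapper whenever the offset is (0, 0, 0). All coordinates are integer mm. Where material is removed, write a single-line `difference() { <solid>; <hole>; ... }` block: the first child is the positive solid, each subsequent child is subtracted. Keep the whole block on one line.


difference() { translate([272, 496, 0]) cube([4420, 172, 2890]); translate([1841, 496, 0]) cube([837, 172, 2048]); }
translate([272, 5374, 0]) cube([4420, 172, 2890]);
translate([272, 668, 0]) cube([172, 4706, 2890]);
translate([4520, 668, 0]) cube([172, 4706, 2890]);


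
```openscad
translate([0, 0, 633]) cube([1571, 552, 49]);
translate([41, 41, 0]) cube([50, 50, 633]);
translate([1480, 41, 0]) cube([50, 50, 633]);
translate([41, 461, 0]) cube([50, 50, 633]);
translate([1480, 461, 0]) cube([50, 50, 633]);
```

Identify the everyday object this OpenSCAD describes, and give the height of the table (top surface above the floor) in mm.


A table. The table height is 682 mm.

A 1571×552×49 slab sits at z = 633 on four 50 mm square posts — a table. The top surface is at 633 + 49 = 682 mm.


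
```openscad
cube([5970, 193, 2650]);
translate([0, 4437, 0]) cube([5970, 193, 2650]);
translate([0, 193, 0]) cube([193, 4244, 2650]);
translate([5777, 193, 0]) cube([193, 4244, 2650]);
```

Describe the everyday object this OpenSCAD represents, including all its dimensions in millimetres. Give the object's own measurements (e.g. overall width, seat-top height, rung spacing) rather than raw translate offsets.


The wall frame of a small rectangular building: four walls, each 2650 mm tall and 193 mm thick, enclosing a footprint 5970 mm (x) by 4630 mm (y) outside-to-outside, with no floor or roof. The front and back walls (the −y and +y sides) span the full width; the two side walls fit between them.


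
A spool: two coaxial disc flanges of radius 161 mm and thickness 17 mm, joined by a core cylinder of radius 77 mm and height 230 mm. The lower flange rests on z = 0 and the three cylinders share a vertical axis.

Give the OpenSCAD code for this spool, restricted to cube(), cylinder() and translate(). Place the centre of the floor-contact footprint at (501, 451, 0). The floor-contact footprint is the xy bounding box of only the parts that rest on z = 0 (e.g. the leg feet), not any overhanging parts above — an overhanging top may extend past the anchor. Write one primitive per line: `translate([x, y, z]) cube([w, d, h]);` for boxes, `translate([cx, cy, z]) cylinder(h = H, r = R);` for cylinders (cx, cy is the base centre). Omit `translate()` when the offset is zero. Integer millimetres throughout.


translate([501, 451, 0]) cylinder(h = 17, r = 161);
translate([501, 451, 17]) cylinder(h = 230, r = 77);
translate([501, 451, 247]) cylinder(h = 17, r = 161);


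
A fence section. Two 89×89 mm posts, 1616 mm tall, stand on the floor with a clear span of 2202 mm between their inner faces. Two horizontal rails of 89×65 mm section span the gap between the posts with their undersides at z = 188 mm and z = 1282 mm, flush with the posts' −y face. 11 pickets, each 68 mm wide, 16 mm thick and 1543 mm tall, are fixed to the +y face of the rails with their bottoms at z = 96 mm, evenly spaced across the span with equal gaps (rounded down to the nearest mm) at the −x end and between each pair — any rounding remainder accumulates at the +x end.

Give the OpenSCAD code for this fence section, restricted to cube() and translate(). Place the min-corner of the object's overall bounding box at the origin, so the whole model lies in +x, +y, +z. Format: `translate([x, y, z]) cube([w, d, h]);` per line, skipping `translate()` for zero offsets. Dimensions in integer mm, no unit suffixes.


cube([89, 89, 1616]);
translate([2291, 0, 0]) cube([89, 89, 1616]);
translate([89, 0, 188]) cube([2202, 89, 65]);
translate([89, 0, 1282]) cube([2202, 89, 65]);
translate([210, 89, 96]) cube([68, 16, 1543]);
translate([399, 89, 96]) cube([68, 16, 1543]);
translate([588, 89, 96]) cube([68, 16, 1543]);
translate([777, 89, 96]) cube([68, 16, 1543]);
translate([966, 89, 96]) cube([68, 16, 1543]);
translate([1155, 89, 96]) cube([68, 16, 1543]);
translate([1344, 89, 96]) cube([68, 16, 1543]);
translate([1533, 89, 96]) cube([68, 16, 1543]);
translate([1722, 89, 96]) cube([68, 16, 1543]);
translate([1911, 89, 96]) cube([68, 16, 1543]);
translate([2100, 89, 96]) cube([68, 16, 1543]);


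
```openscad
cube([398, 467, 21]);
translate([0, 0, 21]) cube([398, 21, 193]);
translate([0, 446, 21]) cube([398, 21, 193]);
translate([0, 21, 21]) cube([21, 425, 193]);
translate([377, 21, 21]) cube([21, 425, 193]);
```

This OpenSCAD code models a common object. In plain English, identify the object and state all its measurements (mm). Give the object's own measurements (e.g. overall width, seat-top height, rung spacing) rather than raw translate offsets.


An open-topped rectangular box: outside dimensions 398×467×214 mm, with a uniform wall and base thickness of 21 mm. The base is a full 398×467 slab on the floor; four walls sit on top of the base. The front and back walls (the −y and +y sides) span the full width; the two side walls fit between them.


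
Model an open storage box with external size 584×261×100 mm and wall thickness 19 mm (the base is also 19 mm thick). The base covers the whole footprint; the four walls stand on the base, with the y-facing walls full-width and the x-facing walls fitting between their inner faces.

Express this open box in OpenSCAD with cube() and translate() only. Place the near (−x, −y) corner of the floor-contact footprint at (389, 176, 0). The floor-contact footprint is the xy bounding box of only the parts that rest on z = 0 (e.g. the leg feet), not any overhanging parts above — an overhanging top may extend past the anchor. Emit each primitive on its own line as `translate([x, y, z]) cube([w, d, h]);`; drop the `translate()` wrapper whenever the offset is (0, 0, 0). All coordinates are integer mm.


translate([389, 176, 0]) cube([584, 261, 19]);
translate([389, 176, 19]) cube([584, 19, 81]);
translate([389, 418, 19]) cube([584, 19, 81]);
translate([389, 195, 19]) cube([19, 223, 81]);
translate([954, 195, 19]) cube([19, 223, 81]);


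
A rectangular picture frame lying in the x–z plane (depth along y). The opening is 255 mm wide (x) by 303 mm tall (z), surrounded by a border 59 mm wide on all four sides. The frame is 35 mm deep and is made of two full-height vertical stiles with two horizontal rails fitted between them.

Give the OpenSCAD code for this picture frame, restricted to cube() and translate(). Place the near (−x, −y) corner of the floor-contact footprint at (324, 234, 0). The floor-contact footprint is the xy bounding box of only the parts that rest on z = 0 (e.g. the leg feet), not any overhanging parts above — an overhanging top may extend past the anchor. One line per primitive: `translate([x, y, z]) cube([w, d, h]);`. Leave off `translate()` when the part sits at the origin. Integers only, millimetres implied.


translate([324, 234, 0]) cube([59, 35, 421]);
translate([638, 234, 0]) cube([59, 35, 421]);
translate([383, 234, 0]) cube([255, 35, 59]);
translate([383, 234, 362]) cube([255, 35, 59]);


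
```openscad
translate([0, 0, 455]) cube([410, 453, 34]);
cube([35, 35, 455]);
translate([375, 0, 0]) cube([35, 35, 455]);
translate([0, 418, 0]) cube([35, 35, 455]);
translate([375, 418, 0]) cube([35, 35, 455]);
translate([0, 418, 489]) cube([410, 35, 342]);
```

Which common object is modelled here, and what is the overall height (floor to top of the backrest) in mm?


A chair. The overall height is 831 mm.

A slab on four corner posts with a tall panel at the back — a chair. The seat slab sits at z = 455 with thickness 34, and the 342 mm backrest starts at the seat top, so the overall height is 455 + 34 + 342 = 831 mm.


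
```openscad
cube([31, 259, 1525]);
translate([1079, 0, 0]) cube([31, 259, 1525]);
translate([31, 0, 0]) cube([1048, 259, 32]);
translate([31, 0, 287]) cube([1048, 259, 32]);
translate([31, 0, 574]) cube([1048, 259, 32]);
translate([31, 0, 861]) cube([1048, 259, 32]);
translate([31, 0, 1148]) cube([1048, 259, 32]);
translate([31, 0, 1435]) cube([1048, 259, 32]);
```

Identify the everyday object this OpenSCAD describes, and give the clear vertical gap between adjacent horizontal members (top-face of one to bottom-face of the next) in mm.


A bookshelf. The clear shelf gap is 255 mm.

Two tall side panels with 6 horizontal boards between them — a bookshelf. The first two shelf undersides are at z = 0 and z = 287; with shelf thickness 32, the clear gap is 287 − 0 − 32 = 255 mm.


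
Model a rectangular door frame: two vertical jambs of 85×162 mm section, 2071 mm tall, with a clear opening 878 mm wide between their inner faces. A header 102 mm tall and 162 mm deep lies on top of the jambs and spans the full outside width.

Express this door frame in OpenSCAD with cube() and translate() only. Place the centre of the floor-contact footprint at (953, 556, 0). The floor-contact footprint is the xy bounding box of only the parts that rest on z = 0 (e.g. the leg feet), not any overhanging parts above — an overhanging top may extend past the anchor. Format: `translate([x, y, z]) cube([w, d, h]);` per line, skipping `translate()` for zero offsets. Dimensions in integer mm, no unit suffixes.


translate([429, 475, 0]) cube([85, 162, 2071]);
translate([1392, 475, 0]) cube([85, 162, 2071]);
translate([429, 475, 2071]) cube([1048, 162, 102]);


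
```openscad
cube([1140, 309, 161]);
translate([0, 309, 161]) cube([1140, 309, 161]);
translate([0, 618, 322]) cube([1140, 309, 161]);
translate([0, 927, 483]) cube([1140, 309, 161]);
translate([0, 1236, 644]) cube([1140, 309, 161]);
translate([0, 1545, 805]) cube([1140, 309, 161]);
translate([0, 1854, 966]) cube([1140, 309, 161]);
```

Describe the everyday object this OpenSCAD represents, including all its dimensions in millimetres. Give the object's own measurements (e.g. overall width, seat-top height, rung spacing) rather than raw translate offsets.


A straight staircase of 7 solid steps. Each step is 1140 mm wide (x), 309 mm deep (y, the going) and 161 mm tall (the rise). The first step rests on the floor; each subsequent step sits one going further in +y and one rise higher in +z, directly behind and above the previous step with no overlap.


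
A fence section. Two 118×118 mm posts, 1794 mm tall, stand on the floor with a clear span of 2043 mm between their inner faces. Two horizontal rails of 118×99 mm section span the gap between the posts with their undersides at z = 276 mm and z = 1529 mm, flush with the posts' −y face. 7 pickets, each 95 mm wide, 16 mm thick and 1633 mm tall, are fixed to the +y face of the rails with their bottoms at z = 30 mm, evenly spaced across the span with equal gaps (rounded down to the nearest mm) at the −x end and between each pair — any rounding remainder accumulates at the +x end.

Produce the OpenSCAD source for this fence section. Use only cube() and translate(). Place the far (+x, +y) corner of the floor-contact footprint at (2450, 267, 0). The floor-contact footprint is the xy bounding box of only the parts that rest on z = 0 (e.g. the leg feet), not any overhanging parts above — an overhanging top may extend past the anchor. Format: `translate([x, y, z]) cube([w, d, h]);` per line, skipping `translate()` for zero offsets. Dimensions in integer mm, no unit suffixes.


translate([171, 149, 0]) cube([118, 118, 1794]);
translate([2332, 149, 0]) cube([118, 118, 1794]);
translate([289, 149, 276]) cube([2043, 118, 99]);
translate([289, 149, 1529]) cube([2043, 118, 99]);
translate([461, 267, 30]) cube([95, 16, 1633]);
translate([728, 267, 30]) cube([95, 16, 1633]);
translate([995, 267, 30]) cube([95, 16, 1633]);
translate([1262, 267, 30]) cube([95, 16, 1633]);
translate([1529, 267, 30]) cube([95, 16, 1633]);
translate([1796, 267, 30]) cube([95, 16, 1633]);
translate([2063, 267, 30]) cube([95, 16, 1633]);


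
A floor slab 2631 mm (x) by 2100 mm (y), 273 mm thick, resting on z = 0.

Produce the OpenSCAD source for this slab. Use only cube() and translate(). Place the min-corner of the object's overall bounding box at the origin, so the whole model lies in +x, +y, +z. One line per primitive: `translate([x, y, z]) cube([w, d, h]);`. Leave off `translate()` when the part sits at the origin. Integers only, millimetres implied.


cube([2631, 2100, 273]);


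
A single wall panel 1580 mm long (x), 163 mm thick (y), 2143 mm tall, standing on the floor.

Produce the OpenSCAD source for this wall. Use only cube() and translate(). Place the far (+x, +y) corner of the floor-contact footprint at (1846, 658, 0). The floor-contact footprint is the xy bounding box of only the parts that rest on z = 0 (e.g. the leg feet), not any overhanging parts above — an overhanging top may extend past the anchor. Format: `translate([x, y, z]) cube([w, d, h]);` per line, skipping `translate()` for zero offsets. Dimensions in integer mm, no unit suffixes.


translate([266, 495, 0]) cube([1580, 163, 2143]);


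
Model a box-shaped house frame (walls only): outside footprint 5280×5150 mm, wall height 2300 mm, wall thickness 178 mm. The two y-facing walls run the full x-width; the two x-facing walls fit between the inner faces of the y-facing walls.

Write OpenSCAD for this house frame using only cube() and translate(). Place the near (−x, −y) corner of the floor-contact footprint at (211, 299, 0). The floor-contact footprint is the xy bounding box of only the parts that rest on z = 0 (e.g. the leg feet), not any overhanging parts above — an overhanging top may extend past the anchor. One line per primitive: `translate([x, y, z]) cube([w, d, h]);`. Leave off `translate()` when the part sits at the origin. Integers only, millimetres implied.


translate([211, 299, 0]) cube([5280, 178, 2300]);
translate([211, 5271, 0]) cube([5280, 178, 2300]);
translate([211, 477, 0]) cube([178, 4794, 2300]);
translate([5313, 477, 0]) cube([178, 4794, 2300]);


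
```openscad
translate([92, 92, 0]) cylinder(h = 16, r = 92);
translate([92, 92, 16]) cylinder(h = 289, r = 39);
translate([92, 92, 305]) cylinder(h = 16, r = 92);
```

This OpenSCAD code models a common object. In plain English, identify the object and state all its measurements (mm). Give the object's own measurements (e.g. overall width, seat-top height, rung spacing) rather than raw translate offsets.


A spool: two coaxial disc flanges of radius 92 mm and thickness 16 mm, joined by a core cylinder of radius 39 mm and height 289 mm. The lower flange rests on z = 0 and the three cylinders share a vertical axis.


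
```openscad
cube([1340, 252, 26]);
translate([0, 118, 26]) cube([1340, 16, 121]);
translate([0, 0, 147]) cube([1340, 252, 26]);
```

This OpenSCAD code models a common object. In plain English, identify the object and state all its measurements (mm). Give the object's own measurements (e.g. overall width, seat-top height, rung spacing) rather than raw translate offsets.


An I-beam lying along x, 1340 mm long. Overall section height 173 mm. Two flanges 252 mm wide (y) and 26 mm thick, one on the floor and one at the top; a web 16 mm thick runs between them, centred on the flange width.


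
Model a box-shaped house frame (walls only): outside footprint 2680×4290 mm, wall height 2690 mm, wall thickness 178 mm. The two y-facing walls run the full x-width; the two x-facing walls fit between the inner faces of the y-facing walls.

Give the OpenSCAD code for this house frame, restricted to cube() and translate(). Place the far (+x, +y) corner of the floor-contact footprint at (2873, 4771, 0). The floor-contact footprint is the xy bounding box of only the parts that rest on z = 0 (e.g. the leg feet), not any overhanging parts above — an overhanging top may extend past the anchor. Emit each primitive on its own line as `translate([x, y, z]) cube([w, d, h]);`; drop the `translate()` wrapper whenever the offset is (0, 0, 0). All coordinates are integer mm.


translate([193, 481, 0]) cube([2680, 178, 2690]);
translate([193, 4593, 0]) cube([2680, 178, 2690]);
translate([193, 659, 0]) cube([178, 3934, 2690]);
translate([2695, 659, 0]) cube([178, 3934, 2690]);


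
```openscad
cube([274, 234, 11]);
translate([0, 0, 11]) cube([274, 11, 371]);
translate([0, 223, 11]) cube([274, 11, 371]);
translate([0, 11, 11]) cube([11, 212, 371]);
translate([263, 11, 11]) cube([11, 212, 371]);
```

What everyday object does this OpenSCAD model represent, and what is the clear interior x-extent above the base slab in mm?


An open box. The internal width is 252 mm.

A 274×234 base slab with four walls standing on it — an open box. The base is 274 mm wide and the walls are 11 mm thick, so the internal width is 274 − 2 × 11 = 252 mm.


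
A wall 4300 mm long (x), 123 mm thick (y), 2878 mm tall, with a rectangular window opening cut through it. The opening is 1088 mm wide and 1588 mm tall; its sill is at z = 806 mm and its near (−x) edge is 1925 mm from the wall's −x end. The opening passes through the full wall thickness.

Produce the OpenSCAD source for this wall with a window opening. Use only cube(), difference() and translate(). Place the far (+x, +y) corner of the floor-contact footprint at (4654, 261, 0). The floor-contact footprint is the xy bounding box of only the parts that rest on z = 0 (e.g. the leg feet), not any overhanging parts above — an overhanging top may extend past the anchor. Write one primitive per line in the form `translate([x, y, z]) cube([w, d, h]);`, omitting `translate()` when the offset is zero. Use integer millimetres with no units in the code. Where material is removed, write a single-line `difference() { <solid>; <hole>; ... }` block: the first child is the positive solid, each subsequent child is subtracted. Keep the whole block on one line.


difference() { translate([354, 138, 0]) cube([4300, 123, 2878]); translate([2279, 138, 806]) cube([1088, 123, 1588]); }


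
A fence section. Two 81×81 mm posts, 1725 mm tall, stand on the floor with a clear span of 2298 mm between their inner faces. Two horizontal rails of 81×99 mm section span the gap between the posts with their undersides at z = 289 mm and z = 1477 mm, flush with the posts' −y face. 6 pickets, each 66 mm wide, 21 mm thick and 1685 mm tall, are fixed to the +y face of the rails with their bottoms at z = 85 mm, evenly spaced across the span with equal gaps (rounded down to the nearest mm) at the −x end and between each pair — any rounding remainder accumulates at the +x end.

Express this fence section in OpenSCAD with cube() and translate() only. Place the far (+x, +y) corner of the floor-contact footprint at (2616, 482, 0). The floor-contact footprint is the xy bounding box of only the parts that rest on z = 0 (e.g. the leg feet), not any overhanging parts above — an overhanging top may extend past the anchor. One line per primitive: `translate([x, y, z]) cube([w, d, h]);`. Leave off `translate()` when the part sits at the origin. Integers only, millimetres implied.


translate([156, 401, 0]) cube([81, 81, 1725]);
translate([2535, 401, 0]) cube([81, 81, 1725]);
translate([237, 401, 289]) cube([2298, 81, 99]);
translate([237, 401, 1477]) cube([2298, 81, 99]);
translate([508, 482, 85]) cube([66, 21, 1685]);
translate([845, 482, 85]) cube([66, 21, 1685]);
translate([1182, 482, 85]) cube([66, 21, 1685]);
translate([1519, 482, 85]) cube([66, 21, 1685]);
translate([1856, 482, 85]) cube([66, 21, 1685]);
translate([2193, 482, 85]) cube([66, 21, 1685]);


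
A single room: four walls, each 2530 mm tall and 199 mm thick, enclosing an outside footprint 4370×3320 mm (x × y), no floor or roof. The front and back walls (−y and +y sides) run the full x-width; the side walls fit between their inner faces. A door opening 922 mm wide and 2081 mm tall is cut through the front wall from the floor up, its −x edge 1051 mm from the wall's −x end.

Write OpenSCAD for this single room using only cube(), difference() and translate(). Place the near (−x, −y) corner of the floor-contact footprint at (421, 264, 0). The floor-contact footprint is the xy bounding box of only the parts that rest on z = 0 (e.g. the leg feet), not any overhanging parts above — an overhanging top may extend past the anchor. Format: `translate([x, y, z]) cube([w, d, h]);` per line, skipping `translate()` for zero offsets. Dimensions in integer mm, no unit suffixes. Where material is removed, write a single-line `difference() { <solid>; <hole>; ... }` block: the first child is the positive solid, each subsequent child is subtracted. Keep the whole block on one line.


difference() { translate([421, 264, 0]) cube([4370, 199, 2530]); translate([1472, 264, 0]) cube([922, 199, 2081]); }
translate([421, 3385, 0]) cube([4370, 199, 2530]);
translate([421, 463, 0]) cube([199, 2922, 2530]);
translate([4592, 463, 0]) cube([199, 2922, 2530]);


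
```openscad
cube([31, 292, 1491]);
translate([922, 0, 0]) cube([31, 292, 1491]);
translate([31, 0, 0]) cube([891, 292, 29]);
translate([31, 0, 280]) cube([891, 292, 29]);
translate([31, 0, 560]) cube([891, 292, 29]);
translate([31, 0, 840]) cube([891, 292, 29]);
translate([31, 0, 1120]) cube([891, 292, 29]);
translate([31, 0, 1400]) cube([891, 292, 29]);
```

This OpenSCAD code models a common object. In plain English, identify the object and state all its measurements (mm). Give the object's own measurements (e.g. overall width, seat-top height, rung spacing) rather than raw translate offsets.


An open bookshelf. Two side panels, each 31 mm thick, 292 mm deep and 1491 mm tall, stand 953 mm apart (outside-to-outside). Between them sit 6 shelves, each 29 mm thick and 292 mm deep, spanning the full gap between the sides. The bottom shelf rests on the floor (its underside at z = 0) and the clear gap between one shelf's top and the next shelf's underside is 251 mm.


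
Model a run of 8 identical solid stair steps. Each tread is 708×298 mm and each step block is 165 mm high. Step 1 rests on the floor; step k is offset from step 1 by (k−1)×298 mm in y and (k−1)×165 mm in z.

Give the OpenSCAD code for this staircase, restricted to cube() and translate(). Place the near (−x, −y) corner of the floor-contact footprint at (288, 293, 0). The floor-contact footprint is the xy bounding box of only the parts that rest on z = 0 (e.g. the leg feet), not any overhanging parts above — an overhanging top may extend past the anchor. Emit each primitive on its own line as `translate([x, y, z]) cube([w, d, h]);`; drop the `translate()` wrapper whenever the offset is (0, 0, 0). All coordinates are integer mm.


translate([288, 293, 0]) cube([708, 298, 165]);
translate([288, 591, 165]) cube([708, 298, 165]);
translate([288, 889, 330]) cube([708, 298, 165]);
translate([288, 1187, 495]) cube([708, 298, 165]);
translate([288, 1485, 660]) cube([708, 298, 165]);
translate([288, 1783, 825]) cube([708, 298, 165]);
translate([288, 2081, 990]) cube([708, 298, 165]);
translate([288, 2379, 1155]) cube([708, 298, 165]);


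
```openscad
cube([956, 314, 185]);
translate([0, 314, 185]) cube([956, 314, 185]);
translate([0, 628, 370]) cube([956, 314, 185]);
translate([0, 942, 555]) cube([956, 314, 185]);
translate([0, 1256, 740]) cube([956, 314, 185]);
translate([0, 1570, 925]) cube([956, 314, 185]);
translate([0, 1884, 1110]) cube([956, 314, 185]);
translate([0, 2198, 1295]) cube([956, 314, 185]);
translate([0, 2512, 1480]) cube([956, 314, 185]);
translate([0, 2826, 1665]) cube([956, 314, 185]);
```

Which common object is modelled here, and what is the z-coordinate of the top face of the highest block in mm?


A staircase. The total rise is 1850 mm.

10 identical blocks, each offset up and back from the previous — a staircase. Each step is 185 mm tall and there are 10 of them, so the total rise is 10 × 185 = 1850 mm.


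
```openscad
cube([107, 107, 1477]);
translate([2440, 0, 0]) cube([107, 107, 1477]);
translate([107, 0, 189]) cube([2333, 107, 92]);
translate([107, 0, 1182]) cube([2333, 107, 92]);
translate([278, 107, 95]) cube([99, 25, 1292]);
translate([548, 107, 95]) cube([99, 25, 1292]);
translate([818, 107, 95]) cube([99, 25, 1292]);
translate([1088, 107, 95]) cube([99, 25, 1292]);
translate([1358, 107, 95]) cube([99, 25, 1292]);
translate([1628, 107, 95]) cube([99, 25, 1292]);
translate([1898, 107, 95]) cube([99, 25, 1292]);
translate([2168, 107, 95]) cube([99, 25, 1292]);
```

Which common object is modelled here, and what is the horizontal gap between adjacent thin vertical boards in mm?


A fence section. The picket gap is 171 mm.

Two posts, two rails, 8 pickets — a fence section. Span 2333 mm holds 8 pickets of 99 mm with 9 equal gaps: ⌊(2333 − 8·99) / 9⌋ = 171 mm.


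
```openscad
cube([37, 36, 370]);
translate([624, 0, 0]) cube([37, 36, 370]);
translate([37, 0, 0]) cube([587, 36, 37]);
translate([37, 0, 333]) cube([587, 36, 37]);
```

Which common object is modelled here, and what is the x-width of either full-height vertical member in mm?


A picture frame. The border width is 37 mm.

Four thin pieces enclosing a rectangular opening — a picture frame. The two full-height stiles are 370 mm tall; the top rail sits at z = 333 and is 37 mm tall, so the border above the opening is 370 − 333 = 37 mm, matching the stile x-width.


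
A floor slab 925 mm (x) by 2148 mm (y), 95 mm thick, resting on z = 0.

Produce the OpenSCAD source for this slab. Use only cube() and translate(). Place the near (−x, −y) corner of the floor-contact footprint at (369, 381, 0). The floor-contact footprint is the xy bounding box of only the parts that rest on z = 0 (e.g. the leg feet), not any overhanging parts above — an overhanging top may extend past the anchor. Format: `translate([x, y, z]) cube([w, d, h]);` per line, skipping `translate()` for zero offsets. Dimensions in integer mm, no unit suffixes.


translate([369, 381, 0]) cube([925, 2148, 95]);


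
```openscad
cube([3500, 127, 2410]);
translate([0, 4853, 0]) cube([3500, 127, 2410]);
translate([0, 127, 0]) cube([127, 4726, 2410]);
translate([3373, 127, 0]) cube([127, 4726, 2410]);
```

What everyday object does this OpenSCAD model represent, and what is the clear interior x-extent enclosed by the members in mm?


A house (or room) frame. The interior width is 3246 mm.

Four 2410 mm walls enclosing a rectangle with no floor or roof — a room or house frame. Outside width is 3500 mm and wall thickness is 127 mm, so the interior width is 3500 − 2 × 127 = 3246 mm.


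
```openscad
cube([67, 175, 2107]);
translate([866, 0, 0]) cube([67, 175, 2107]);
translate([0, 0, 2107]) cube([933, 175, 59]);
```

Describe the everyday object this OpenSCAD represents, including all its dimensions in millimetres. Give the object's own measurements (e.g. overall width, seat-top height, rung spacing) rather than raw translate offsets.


A door frame. The clear opening is 799 mm wide and 2107 mm high. Two 67 mm wide jambs, 175 mm deep, stand either side of the opening from the floor to the top of the opening. A 59 mm thick head sits across the top of both jambs, spanning the full outside width of the frame.


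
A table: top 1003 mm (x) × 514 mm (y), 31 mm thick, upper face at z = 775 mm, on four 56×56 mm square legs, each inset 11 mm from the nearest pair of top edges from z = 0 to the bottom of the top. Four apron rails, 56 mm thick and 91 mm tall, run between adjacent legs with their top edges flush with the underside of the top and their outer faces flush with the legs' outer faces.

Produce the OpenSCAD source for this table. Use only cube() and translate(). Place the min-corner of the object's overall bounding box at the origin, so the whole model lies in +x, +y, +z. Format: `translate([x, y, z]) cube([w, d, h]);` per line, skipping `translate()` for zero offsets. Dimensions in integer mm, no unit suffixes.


translate([0, 0, 744]) cube([1003, 514, 31]);
translate([11, 11, 0]) cube([56, 56, 744]);
translate([936, 11, 0]) cube([56, 56, 744]);
translate([11, 447, 0]) cube([56, 56, 744]);
translate([936, 447, 0]) cube([56, 56, 744]);
translate([67, 11, 653]) cube([869, 56, 91]);
translate([67, 447, 653]) cube([869, 56, 91]);
translate([11, 67, 653]) cube([56, 380, 91]);
translate([936, 67, 653]) cube([56, 380, 91]);


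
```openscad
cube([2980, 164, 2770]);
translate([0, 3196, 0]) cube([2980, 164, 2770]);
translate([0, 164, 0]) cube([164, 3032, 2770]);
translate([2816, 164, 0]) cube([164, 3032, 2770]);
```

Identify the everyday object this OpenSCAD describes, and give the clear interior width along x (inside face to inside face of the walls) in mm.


A house (or room) frame. The interior width is 2652 mm.

Four 2770 mm walls enclosing a rectangle with no floor or roof — a room or house frame. Outside width is 2980 mm and wall thickness is 164 mm, so the interior width is 2980 − 2 × 164 = 2652 mm.


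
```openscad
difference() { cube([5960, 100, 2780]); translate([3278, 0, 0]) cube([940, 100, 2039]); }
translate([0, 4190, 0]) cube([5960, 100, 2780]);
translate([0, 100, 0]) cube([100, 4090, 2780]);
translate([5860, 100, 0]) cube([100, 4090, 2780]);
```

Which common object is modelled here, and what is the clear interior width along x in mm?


A single room. The interior width is 5760 mm.

Four walls enclosing a rectangle with a door in the front wall — a room. Outside width 5960 minus two 100 mm walls gives 5760 mm.


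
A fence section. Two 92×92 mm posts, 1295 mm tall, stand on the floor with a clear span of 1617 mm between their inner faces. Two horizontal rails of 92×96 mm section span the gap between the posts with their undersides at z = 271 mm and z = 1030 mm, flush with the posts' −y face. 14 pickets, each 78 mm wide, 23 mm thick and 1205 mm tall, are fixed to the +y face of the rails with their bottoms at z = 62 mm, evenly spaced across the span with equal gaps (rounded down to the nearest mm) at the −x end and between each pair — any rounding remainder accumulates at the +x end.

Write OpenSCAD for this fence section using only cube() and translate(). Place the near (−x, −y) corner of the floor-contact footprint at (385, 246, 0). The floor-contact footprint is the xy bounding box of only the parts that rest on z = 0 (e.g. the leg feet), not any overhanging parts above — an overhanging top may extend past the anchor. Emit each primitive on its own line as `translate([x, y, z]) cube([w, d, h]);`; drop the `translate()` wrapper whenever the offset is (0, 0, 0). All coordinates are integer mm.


translate([385, 246, 0]) cube([92, 92, 1295]);
translate([2094, 246, 0]) cube([92, 92, 1295]);
translate([477, 246, 271]) cube([1617, 92, 96]);
translate([477, 246, 1030]) cube([1617, 92, 96]);
translate([512, 338, 62]) cube([78, 23, 1205]);
translate([625, 338, 62]) cube([78, 23, 1205]);
translate([738, 338, 62]) cube([78, 23, 1205]);
translate([851, 338, 62]) cube([78, 23, 1205]);
translate([964, 338, 62]) cube([78, 23, 1205]);
translate([1077, 338, 62]) cube([78, 23, 1205]);
translate([1190, 338, 62]) cube([78, 23, 1205]);
translate([1303, 338, 62]) cube([78, 23, 1205]);
translate([1416, 338, 62]) cube([78, 23, 1205]);
translate([1529, 338, 62]) cube([78, 23, 1205]);
translate([1642, 338, 62]) cube([78, 23, 1205]);
translate([1755, 338, 62]) cube([78, 23, 1205]);
translate([1868, 338, 62]) cube([78, 23, 1205]);
translate([1981, 338, 62]) cube([78, 23, 1205]);


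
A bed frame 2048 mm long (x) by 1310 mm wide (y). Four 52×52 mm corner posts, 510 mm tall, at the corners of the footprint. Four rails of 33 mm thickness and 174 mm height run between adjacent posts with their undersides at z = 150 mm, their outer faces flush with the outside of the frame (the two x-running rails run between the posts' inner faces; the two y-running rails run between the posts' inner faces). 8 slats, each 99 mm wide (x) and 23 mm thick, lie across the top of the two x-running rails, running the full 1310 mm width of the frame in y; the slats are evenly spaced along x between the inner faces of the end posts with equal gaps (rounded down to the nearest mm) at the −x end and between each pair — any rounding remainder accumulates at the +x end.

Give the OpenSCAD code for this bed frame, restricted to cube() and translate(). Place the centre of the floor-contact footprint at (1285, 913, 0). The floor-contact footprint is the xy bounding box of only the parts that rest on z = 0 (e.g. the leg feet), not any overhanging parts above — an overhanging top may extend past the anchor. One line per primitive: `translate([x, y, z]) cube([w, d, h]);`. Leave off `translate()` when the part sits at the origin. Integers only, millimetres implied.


translate([261, 258, 0]) cube([52, 52, 510]);
translate([261, 1516, 0]) cube([52, 52, 510]);
translate([2257, 258, 0]) cube([52, 52, 510]);
translate([2257, 1516, 0]) cube([52, 52, 510]);
translate([313, 258, 150]) cube([1944, 33, 174]);
translate([313, 1535, 150]) cube([1944, 33, 174]);
translate([261, 310, 150]) cube([33, 1206, 174]);
translate([2276, 310, 150]) cube([33, 1206, 174]);
translate([441, 258, 324]) cube([99, 1310, 23]);
translate([668, 258, 324]) cube([99, 1310, 23]);
translate([895, 258, 324]) cube([99, 1310, 23]);
translate([1122, 258, 324]) cube([99, 1310, 23]);
translate([1349, 258, 324]) cube([99, 1310, 23]);
translate([1576, 258, 324]) cube([99, 1310, 23]);
translate([1803, 258, 324]) cube([99, 1310, 23]);
translate([2030, 258, 324]) cube([99, 1310, 23]);


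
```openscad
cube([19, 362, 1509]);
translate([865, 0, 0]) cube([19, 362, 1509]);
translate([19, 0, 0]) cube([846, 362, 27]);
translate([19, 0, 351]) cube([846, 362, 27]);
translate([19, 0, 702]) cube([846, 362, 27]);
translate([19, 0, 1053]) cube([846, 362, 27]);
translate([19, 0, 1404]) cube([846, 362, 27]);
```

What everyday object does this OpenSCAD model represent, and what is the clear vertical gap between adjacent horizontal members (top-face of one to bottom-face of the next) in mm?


A bookshelf. The clear shelf gap is 324 mm.

Two tall side panels with 5 horizontal boards between them — a bookshelf. The first two shelf undersides are at z = 0 and z = 351; with shelf thickness 27, the clear gap is 351 − 0 − 27 = 324 mm.
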